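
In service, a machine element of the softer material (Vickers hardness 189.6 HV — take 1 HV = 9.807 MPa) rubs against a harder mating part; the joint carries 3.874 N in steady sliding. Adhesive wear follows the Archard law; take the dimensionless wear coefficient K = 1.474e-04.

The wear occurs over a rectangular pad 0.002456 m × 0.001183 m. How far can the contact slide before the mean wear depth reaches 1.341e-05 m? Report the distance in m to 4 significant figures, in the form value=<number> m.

Each operation carries exact precision. Intermediates appear rounded, and one last rounding, at 4 significant figures.
Hardness H = 189.6 HV × 9.807 MPa/HV = 1859 MPa = 1.859e+09 Pa.
Contact area A = 0.002456 m × 0.001183 m = 2.905e-06 m².
SI base units throughout: W = 3.874 N, H = 1.859e+09 Pa, K = 1.474e-04.
Limit volume V_lim = h_lim·A = 1.341e-05 · 2.905e-06 = 3.896e-11 m³.
Life L = V_lim·H/(K·W) = 3.896e-11 · 1.859e+09 / (1.474e-04 · 3.874) = 126.9 m.

value=126.9 m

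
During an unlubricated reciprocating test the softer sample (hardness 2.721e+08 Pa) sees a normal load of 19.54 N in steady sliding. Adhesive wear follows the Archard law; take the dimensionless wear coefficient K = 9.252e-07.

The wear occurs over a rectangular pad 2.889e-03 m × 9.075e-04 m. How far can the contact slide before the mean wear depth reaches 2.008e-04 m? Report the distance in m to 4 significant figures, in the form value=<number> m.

value=7924 m

Intermediate values appear rounded; all working math runs at full precision. Rounded just once: four significant digits.
Convert: Contact area A = 2.889e-03 m × 9.075e-04 m = 2.622e-06 m².
SI base units throughout: W = 19.54 N, H = 2.721e+08 Pa, K = 9.252e-07.
At the depth limit, V_lim = h_lim·A = 2.008e-04 · 2.622e-06 = 5.265e-10 m³.
Sliding life L = V_lim·H/(K·W) = 5.265e-10 · 2.721e+08 / (9.252e-07 · 19.54) = 7924 m.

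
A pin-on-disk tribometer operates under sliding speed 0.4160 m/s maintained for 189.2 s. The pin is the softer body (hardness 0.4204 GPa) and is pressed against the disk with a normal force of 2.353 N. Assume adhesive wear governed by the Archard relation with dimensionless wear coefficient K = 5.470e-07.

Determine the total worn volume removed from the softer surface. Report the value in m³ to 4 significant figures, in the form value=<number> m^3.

value=2.410e-13 m^3

The intermediates appear rounded; each operation maintains full float precision. Rounded once at the end, at four significant figures.
Convert: Sliding distance L = v·t = 0.4160 m/s × 189.2 s = 78.71 m.
Convert: Hardness H = 0.4204 GPa = 4.204e+08 Pa.
Restated in SI base units: W = 2.353 N, H = 4.204e+08 Pa, K = 5.470e-07.
Worn volume V = K·W·L/H = 5.470e-07 · 2.353 · 78.71 / 4.204e+08 = 2.410e-13 m³.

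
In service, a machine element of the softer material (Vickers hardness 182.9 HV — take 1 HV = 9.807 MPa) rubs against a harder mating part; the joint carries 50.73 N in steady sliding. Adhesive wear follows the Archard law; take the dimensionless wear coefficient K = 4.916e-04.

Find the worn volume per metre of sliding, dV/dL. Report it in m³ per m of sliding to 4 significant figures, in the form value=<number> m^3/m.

Printed values are rounded; the computation keeps full precision; a lone final rounding: four significant figures.
Convert: Hardness H = 182.9 HV × 9.807 MPa/HV = 1794 MPa = 1.794e+09 Pa.
Working in SI base units: W = 50.73 N, H = 1.794e+09 Pa, K = 4.916e-04.
Rate of wear dV/dL = K·W/H, per unit distance: 4.916e-04 · 50.73 / 1.794e+09 = 1.390e-11 m³/m.

value=1.390e-11 m^3/m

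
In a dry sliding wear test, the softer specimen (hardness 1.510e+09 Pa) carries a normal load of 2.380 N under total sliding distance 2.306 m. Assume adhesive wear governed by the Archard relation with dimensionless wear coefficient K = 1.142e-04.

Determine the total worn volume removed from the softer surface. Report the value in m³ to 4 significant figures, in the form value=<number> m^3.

Every step holds exact precision — the intermediates are displayed rounded — rounded just once, at 4 significant digits.
SI base units throughout: W = 2.380 N, H = 1.510e+09 Pa, K = 1.142e-04.
Worn volume V = K·W·L/H = 1.142e-04 · 2.380 · 2.306 / 1.510e+09 = 4.151e-13 m³.

value=4.151e-13 m^3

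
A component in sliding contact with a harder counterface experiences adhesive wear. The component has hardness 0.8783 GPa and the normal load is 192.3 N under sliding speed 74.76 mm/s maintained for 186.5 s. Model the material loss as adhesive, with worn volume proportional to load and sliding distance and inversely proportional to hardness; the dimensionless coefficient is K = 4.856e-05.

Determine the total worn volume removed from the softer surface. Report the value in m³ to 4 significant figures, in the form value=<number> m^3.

value=1.482e-10 m^3

The algebra holds full float precision. Printed values are rounded — a single final rounding to four significant figures.
Convert: Sliding speed v = 74.76 mm/s = 0.07476 m/s. Distance covered L = v·t = 0.07476 m/s × 186.5 s = 13.94 m.
Convert: Hardness H = 0.8783 GPa = 8.783e+08 Pa.
In SI base units, W = 192.3 N, H = 8.783e+08 Pa, K = 4.856e-05.
Archard volume V = K·W·L/H = 4.856e-05 · 192.3 · 13.94 / 8.783e+08 = 1.482e-10 m³.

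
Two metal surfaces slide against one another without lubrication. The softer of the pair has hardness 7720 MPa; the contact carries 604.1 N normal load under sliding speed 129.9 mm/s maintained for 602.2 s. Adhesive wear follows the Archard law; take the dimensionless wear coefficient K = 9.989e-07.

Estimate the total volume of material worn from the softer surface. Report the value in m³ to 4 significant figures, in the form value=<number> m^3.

Printed values are rounded, and all working math holds full float precision — one last rounding to 4 significant figures.
Convert: Sliding speed v = 129.9 mm/s = 0.1299 m/s. Total distance L = v·t = 0.1299 m/s × 602.2 s = 78.23 m.
Convert: Hardness H = 7720 MPa = 7.720e+09 Pa.
In SI base units: W = 604.1 N, H = 7.720e+09 Pa, K = 9.989e-07.
Wear volume V = K·W·L/H = 9.989e-07 · 604.1 · 78.23 / 7.720e+09 = 6.115e-12 m³.

value=6.115e-12 m^3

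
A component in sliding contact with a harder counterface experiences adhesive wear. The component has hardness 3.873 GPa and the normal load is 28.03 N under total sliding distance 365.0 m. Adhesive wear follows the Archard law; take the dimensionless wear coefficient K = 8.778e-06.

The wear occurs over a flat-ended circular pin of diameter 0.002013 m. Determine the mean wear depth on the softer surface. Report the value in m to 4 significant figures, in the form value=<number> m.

Every step holds full float precision — shown intermediates are rounded — a lone final rounding to 4 significant digits.
Convert: Hardness H = 3.873 GPa = 3.873e+09 Pa.
Convert: Contact area A = π·d²/4 = π·(0.002013 m)²/4 = 3.183e-06 m².
As SI base values: W = 28.03 N, H = 3.873e+09 Pa, K = 8.778e-06.
Wear volume V = K·W·L/H = 8.778e-06 · 28.03 · 365.0 / 3.873e+09 = 2.319e-11 m³.
Wear depth h = V/A = 2.319e-11 / 3.183e-06 = 7.286e-06 m.

value=7.286e-06 m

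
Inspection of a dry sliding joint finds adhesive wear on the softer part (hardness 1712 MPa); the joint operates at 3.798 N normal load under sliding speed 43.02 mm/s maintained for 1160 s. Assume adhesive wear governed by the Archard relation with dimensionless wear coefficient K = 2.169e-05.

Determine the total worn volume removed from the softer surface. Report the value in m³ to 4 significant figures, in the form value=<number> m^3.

All working math keeps exact precision, and the intermediates are displayed rounded; rounded just once to 4 significant figures.
Sliding speed v = 43.02 mm/s = 0.04302 m/s. Distance L = v·t = 0.04302 m/s × 1160 s = 49.90 m.
Hardness H = 1712 MPa = 1.712e+09 Pa.
SI base units throughout: W = 3.798 N, H = 1.712e+09 Pa, K = 2.169e-05.
Volume removed: V = K·W·L/H = 2.169e-05 · 3.798 · 49.90 / 1.712e+09 = 2.401e-12 m³.

value=2.401e-12 m^3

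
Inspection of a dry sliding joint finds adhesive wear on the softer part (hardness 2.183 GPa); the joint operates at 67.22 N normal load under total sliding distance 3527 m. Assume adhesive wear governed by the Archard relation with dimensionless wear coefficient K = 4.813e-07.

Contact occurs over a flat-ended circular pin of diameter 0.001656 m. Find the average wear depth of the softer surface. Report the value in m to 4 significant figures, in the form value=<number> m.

All arithmetic keeps full precision; the intermediates are printed rounded, and rounded once at the end, at 4 significant figures.
Convert: Hardness H = 2.183 GPa = 2.183e+09 Pa.
Convert: Contact area A = π·d²/4 = π·(0.001656 m)²/4 = 2.154e-06 m².
Collected in SI base units: W = 67.22 N, H = 2.183e+09 Pa, K = 4.813e-07.
Worn volume V = K·W·L/H = 4.813e-07 · 67.22 · 3527 / 2.183e+09 = 5.227e-11 m³.
Mean depth h = V/A = 5.227e-11 / 2.154e-06 = 2.427e-05 m.

value=2.427e-05 m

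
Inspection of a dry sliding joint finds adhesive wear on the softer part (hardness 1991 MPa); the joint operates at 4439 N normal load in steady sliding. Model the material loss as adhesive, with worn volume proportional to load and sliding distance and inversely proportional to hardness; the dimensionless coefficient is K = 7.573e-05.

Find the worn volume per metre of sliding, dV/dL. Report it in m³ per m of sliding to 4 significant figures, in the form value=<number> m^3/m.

value=1.688e-10 m^3/m

All arithmetic maintains full precision; intermediate values are printed rounded, and rounded just once, at 4 significant figures.
Convert: Hardness H = 1991 MPa = 1.991e+09 Pa.
As SI base values: W = 4439 N, H = 1.991e+09 Pa, K = 7.573e-05.
Rate of wear dV/dL = K·W/H, so: 7.573e-05 · 4439 / 1.991e+09 = 1.688e-10 m³/m.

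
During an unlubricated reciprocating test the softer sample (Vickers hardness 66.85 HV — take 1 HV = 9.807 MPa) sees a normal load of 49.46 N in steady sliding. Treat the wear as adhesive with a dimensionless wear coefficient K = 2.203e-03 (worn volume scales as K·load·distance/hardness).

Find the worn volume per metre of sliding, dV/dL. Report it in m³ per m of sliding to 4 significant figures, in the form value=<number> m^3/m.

value=1.662e-10 m^3/m

The intermediates are displayed rounded, and the algebra maintains full float precision; rounded just once, at 4 significant figures.
Hardness H = 66.85 HV × 9.807 MPa/HV = 655.6 MPa = 6.556e+08 Pa.
In SI base units: W = 49.46 N, H = 6.556e+08 Pa, K = 2.203e-03.
The wear rate dV/dL = K·W/H, so: 2.203e-03 · 49.46 / 6.556e+08 = 1.662e-10 m³/m.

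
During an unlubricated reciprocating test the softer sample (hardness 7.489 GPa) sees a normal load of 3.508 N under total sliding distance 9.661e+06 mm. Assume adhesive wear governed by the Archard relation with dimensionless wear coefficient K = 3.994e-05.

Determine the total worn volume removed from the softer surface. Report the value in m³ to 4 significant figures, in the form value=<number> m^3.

The intermediates are displayed rounded — the algebra maintains full precision; a single final rounding: 4 significant digits.
Distance covered L = 9.661e+06 mm = 9661 m.
Hardness H = 7.489 GPa = 7.489e+09 Pa.
Working in SI base units: W = 3.508 N, H = 7.489e+09 Pa, K = 3.994e-05.
Apply Archard: V = K·W·L/H = 3.994e-05 · 3.508 · 9661 / 7.489e+09 = 1.807e-10 m³.

value=1.807e-10 m^3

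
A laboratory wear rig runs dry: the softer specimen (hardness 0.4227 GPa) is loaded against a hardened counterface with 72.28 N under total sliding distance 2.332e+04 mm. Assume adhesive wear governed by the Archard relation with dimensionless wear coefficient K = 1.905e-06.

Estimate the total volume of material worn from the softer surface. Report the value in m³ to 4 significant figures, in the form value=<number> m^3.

All working math keeps exact precision, and displayed values are rounded — one final rounding: four significant figures.
Distance covered L = 2.332e+04 mm = 23.32 m.
Hardness H = 0.4227 GPa = 4.227e+08 Pa.
Restated in SI base units: W = 72.28 N, H = 4.227e+08 Pa, K = 1.905e-06.
Apply Archard: V = K·W·L/H = 1.905e-06 · 72.28 · 23.32 / 4.227e+08 = 7.596e-12 m³.

value=7.596e-12 m^3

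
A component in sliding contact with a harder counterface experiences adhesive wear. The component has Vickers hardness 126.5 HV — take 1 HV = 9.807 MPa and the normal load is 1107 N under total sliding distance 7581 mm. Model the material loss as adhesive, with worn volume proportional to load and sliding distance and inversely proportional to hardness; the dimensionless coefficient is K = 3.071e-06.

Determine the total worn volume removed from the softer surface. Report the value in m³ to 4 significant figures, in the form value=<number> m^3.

The computation carries exact precision, and displayed values are rounded. Rounded just once to 4 significant figures.
Convert: Distance L = 7581 mm = 7.581 m.
Convert: Hardness H = 126.5 HV × 9.807 MPa/HV = 1241 MPa = 1.241e+09 Pa.
In SI base units, W = 1107 N, H = 1.241e+09 Pa, K = 3.071e-06.
The Archard volume V = K·W·L/H = 3.071e-06 · 1107 · 7.581 / 1.241e+09 = 2.077e-11 m³.

value=2.077e-11 m^3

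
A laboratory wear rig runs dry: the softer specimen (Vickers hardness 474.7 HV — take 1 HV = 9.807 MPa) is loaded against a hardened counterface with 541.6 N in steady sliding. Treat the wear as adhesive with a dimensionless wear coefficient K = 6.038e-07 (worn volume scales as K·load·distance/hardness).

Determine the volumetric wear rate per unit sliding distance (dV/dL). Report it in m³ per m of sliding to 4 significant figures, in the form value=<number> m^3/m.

Every step carries full float precision; displayed values are rounded. Rounded once at the end: four significant digits.
Hardness H = 474.7 HV × 9.807 MPa/HV = 4655 MPa = 4.655e+09 Pa.
In SI base units, W = 541.6 N, H = 4.655e+09 Pa, K = 6.038e-07.
Volumetric rate dV/dL = K·W/H, per unit distance: 6.038e-07 · 541.6 / 4.655e+09 = 7.025e-14 m³/m.

value=7.025e-14 m^3/m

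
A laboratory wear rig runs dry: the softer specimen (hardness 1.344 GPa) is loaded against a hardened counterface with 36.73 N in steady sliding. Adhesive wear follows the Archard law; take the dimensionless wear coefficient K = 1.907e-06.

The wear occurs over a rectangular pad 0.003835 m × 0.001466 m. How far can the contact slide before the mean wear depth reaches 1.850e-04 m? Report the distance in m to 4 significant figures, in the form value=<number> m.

value=1.996e+04 m

Every step runs at full float precision. The intermediates appear rounded; one final rounding to 4 significant figures.
Hardness H = 1.344 GPa = 1.344e+09 Pa.
Contact area A = 0.003835 m × 0.001466 m = 5.622e-06 m².
Working in SI base units: W = 36.73 N, H = 1.344e+09 Pa, K = 1.907e-06.
Wearable volume V_lim = h_lim·A = 1.850e-04 · 5.622e-06 = 1.040e-09 m³.
Sliding life L = V_lim·H/(K·W) = 1.040e-09 · 1.344e+09 / (1.907e-06 · 36.73) = 1.996e+04 m.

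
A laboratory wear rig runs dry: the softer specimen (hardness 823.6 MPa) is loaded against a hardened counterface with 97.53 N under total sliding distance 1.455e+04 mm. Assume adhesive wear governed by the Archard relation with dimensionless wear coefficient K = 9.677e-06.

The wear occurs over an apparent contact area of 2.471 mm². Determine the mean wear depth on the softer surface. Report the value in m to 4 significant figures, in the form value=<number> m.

Each operation keeps exact precision. Intermediates are shown rounded, and a single final rounding, at four significant figures.
Distance covered L = 1.455e+04 mm = 14.55 m.
Hardness H = 823.6 MPa = 8.236e+08 Pa.
Contact area A = 2.471 mm² = 2.471e-06 m².
In SI base units, W = 97.53 N, H = 8.236e+08 Pa, K = 9.677e-06.
Archard volume V = K·W·L/H = 9.677e-06 · 97.53 · 14.55 / 8.236e+08 = 1.667e-11 m³.
Depth of wear h = V/A = 1.667e-11 / 2.471e-06 = 6.748e-06 m.

value=6.748e-06 m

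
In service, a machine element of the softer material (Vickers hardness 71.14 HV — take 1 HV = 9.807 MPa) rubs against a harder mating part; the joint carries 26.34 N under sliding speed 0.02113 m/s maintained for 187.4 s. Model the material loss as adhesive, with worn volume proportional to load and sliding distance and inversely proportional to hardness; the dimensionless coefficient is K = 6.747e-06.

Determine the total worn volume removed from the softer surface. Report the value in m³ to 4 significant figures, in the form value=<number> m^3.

Intermediates appear rounded; all arithmetic carries exact precision — rounded just once, at four significant figures.
Convert: Sliding distance L = v·t = 0.02113 m/s × 187.4 s = 3.960 m.
Convert: Hardness H = 71.14 HV × 9.807 MPa/HV = 697.7 MPa = 6.977e+08 Pa.
Collected in SI base units: W = 26.34 N, H = 6.977e+08 Pa, K = 6.747e-06.
Archard volume V = K·W·L/H = 6.747e-06 · 26.34 · 3.960 / 6.977e+08 = 1.009e-12 m³.

value=1.009e-12 m^3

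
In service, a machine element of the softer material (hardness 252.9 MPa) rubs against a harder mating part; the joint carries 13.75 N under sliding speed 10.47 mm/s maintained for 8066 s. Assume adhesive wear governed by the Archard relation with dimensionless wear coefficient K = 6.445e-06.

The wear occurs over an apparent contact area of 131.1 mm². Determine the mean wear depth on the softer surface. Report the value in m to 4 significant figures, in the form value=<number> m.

All arithmetic runs at full precision — intermediate values are shown rounded; rounded just once to four significant figures.
Convert: Sliding speed v = 10.47 mm/s = 0.01047 m/s. Sliding distance L = v·t = 0.01047 m/s × 8066 s = 84.45 m.
Convert: Hardness H = 252.9 MPa = 2.529e+08 Pa.
Convert: Contact area A = 131.1 mm² = 1.311e-04 m².
In SI base units, W = 13.75 N, H = 2.529e+08 Pa, K = 6.445e-06.
Wear volume V = K·W·L/H = 6.445e-06 · 13.75 · 84.45 / 2.529e+08 = 2.959e-11 m³.
Depth of wear h = V/A = 2.959e-11 / 1.311e-04 = 2.257e-07 m.

value=2.257e-07 m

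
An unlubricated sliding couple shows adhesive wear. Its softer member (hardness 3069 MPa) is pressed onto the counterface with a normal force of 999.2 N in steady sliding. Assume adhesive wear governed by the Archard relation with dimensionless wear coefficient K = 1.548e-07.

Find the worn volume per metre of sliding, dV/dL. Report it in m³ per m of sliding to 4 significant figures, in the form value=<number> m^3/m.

Each operation holds exact precision, and intermediate values are displayed rounded, and rounded once at the end, at four significant digits.
Hardness H = 3069 MPa = 3.069e+09 Pa.
In SI base units, W = 999.2 N, H = 3.069e+09 Pa, K = 1.548e-07.
Rate of wear dV/dL = K·W/H — distance-free: 1.548e-07 · 999.2 / 3.069e+09 = 5.040e-14 m³/m.

value=5.040e-14 m^3/m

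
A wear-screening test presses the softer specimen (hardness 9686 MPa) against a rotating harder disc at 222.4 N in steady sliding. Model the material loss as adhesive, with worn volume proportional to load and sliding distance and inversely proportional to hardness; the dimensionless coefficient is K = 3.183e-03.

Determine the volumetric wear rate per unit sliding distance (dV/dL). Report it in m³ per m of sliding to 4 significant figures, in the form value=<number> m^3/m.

All arithmetic runs at exact precision, and intermediates are shown rounded. Rounded just once to 4 significant digits.
Hardness H = 9686 MPa = 9.686e+09 Pa.
In SI base units, W = 222.4 N, H = 9.686e+09 Pa, K = 3.183e-03.
The wear rate dV/dL = K·W/H: 3.183e-03 · 222.4 / 9.686e+09 = 7.308e-11 m³/m.

value=7.308e-11 m^3/m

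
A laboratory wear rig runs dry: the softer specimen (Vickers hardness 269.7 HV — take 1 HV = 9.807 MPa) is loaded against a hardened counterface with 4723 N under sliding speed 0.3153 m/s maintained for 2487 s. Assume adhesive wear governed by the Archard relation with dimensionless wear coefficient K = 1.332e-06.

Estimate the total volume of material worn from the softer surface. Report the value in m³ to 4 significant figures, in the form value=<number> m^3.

All arithmetic holds full precision, and intermediate values are printed rounded. Rounded once at the end: 4 significant digits.
Distance L = v·t = 0.3153 m/s × 2487 s = 784.2 m.
Hardness H = 269.7 HV × 9.807 MPa/HV = 2645 MPa = 2.645e+09 Pa.
In SI base units: W = 4723 N, H = 2.645e+09 Pa, K = 1.332e-06.
Archard volume V = K·W·L/H = 1.332e-06 · 4723 · 784.2 / 2.645e+09 = 1.865e-09 m³.

value=1.865e-09 m^3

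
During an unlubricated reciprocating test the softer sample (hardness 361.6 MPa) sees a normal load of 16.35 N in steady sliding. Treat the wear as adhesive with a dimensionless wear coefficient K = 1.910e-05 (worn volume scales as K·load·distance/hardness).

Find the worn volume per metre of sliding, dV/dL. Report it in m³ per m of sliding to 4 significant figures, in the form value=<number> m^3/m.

value=8.636e-13 m^3/m

Each operation holds full float precision — intermediate values are shown rounded. Rounded just once: 4 significant figures.
Hardness H = 361.6 MPa = 3.616e+08 Pa.
In SI base units: W = 16.35 N, H = 3.616e+08 Pa, K = 1.910e-05.
Rate of wear dV/dL = K·W/H (no L dependence): 1.910e-05 · 16.35 / 3.616e+08 = 8.636e-13 m³/m.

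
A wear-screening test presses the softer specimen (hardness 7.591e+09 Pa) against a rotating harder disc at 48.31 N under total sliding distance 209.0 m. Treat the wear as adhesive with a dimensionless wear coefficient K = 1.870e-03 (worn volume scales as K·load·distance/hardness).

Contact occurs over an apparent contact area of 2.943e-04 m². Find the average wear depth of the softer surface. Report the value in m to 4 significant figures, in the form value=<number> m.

value=8.452e-06 m

Intermediate values are displayed rounded — all working math maintains full float precision. Rounded just once to 4 significant figures.
Working in SI base units: W = 48.31 N, H = 7.591e+09 Pa, K = 1.870e-03.
Apply Archard: V = K·W·L/H = 1.870e-03 · 48.31 · 209.0 / 7.591e+09 = 2.487e-09 m³.
Average depth h = V/A = 2.487e-09 / 2.943e-04 = 8.452e-06 m.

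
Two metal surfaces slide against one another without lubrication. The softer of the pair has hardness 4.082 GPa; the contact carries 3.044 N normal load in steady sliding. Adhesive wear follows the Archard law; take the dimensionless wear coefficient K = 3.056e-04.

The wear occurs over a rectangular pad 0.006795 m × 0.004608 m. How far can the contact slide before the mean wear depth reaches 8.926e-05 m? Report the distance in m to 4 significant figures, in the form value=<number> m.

value=1.226e+04 m

Intermediates are printed rounded; each operation holds full precision, and one final rounding, at four significant figures.
Convert: Hardness H = 4.082 GPa = 4.082e+09 Pa.
Convert: Contact area A = 0.006795 m × 0.004608 m = 3.131e-05 m².
Restated in SI base units: W = 3.044 N, H = 4.082e+09 Pa, K = 3.056e-04.
At the depth limit, V_lim = h_lim·A = 8.926e-05 · 3.131e-05 = 2.795e-09 m³.
Life L = V_lim·H/(K·W) = 2.795e-09 · 4.082e+09 / (3.056e-04 · 3.044) = 1.226e+04 m.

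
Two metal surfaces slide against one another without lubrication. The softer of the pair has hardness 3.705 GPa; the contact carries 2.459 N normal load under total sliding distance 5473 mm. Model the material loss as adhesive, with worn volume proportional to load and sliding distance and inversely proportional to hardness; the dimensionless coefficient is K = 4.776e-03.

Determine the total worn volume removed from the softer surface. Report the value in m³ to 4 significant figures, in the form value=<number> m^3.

Intermediates appear rounded, and all working math holds exact precision; a single final rounding to four significant figures.
Convert: Distance L = 5473 mm = 5.473 m.
Convert: Hardness H = 3.705 GPa = 3.705e+09 Pa.
Working in SI base units: W = 2.459 N, H = 3.705e+09 Pa, K = 4.776e-03.
Wear volume V = K·W·L/H = 4.776e-03 · 2.459 · 5.473 / 3.705e+09 = 1.735e-11 m³.

value=1.735e-11 m^3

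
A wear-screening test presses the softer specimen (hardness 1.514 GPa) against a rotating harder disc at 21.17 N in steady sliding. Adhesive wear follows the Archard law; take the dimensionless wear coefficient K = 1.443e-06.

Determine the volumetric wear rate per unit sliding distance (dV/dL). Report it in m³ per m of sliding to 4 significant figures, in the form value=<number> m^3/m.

The intermediates are printed rounded — the computation holds exact precision; one final rounding, at 4 significant figures.
Convert: Hardness H = 1.514 GPa = 1.514e+09 Pa.
SI base units throughout: W = 21.17 N, H = 1.514e+09 Pa, K = 1.443e-06.
Volumetric rate dV/dL = K·W/H, per unit distance: 1.443e-06 · 21.17 / 1.514e+09 = 2.018e-14 m³/m.

value=2.018e-14 m^3/m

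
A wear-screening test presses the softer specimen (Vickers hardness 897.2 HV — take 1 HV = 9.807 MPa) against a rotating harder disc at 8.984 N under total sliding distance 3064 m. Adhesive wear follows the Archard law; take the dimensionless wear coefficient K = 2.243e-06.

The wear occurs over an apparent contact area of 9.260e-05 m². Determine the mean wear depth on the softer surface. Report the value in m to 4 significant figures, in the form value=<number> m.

Intermediates are printed rounded; the algebra runs at full float precision; rounded once at the end: four significant figures.
Hardness H = 897.2 HV × 9.807 MPa/HV = 8799 MPa = 8.799e+09 Pa.
Restated in SI base units: W = 8.984 N, H = 8.799e+09 Pa, K = 2.243e-06.
The Archard volume V = K·W·L/H = 2.243e-06 · 8.984 · 3064 / 8.799e+09 = 7.017e-12 m³.
Wear depth h = V/A = 7.017e-12 / 9.260e-05 = 7.578e-08 m.

value=7.578e-08 m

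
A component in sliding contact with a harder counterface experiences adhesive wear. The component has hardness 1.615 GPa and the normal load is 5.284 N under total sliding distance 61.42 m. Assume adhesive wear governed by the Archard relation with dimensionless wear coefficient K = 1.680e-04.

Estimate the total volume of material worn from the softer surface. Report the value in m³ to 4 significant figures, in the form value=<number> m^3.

value=3.376e-11 m^3

All working math maintains full precision; the intermediates are shown rounded — one last rounding, at four significant figures.
Hardness H = 1.615 GPa = 1.615e+09 Pa.
Collected in SI base units: W = 5.284 N, H = 1.615e+09 Pa, K = 1.680e-04.
By Archard's law, V = K·W·L/H = 1.680e-04 · 5.284 · 61.42 / 1.615e+09 = 3.376e-11 m³.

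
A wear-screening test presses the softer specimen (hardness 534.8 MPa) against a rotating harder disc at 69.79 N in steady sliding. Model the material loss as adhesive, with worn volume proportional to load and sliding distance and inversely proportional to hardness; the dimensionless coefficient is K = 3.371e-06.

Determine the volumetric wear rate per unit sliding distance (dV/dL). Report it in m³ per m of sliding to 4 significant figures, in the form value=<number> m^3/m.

value=4.399e-13 m^3/m

The intermediates are displayed rounded. All working math maintains exact precision. Rounded once at the end, at 4 significant figures.
Convert: Hardness H = 534.8 MPa = 5.348e+08 Pa.
Collected in SI base units: W = 69.79 N, H = 5.348e+08 Pa, K = 3.371e-06.
Volumetric rate dV/dL = K·W/H (independent of L): 3.371e-06 · 69.79 / 5.348e+08 = 4.399e-13 m³/m.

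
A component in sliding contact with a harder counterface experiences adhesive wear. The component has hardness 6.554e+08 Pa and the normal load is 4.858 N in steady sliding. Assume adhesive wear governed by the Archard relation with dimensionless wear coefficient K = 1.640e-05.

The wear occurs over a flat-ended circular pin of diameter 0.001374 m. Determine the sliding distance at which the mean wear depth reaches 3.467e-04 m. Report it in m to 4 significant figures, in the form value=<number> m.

Intermediate values appear rounded. All working math keeps exact precision; rounded once at the end to four significant digits.
Contact area A = π·d²/4 = π·(0.001374 m)²/4 = 1.483e-06 m².
Working in SI base units: W = 4.858 N, H = 6.554e+08 Pa, K = 1.640e-05.
Allowed volume V_lim = h_lim·A = 3.467e-04 · 1.483e-06 = 5.141e-10 m³.
So the life L = V_lim·H/(K·W) = 5.141e-10 · 6.554e+08 / (1.640e-05 · 4.858) = 4229 m.

value=4229 m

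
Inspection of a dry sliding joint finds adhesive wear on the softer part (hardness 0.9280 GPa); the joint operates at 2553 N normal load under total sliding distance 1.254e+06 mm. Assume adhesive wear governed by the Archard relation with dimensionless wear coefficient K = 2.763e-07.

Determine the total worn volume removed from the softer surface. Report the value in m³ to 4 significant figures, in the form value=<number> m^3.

All arithmetic maintains exact precision; shown intermediates are rounded; rounded once at the end: four significant figures.
Convert: Distance L = 1.254e+06 mm = 1254 m.
Convert: Hardness H = 0.9280 GPa = 9.280e+08 Pa.
Expressed in SI base units: W = 2553 N, H = 9.280e+08 Pa, K = 2.763e-07.
Worn volume V = K·W·L/H = 2.763e-07 · 2553 · 1254 / 9.280e+08 = 9.532e-10 m³.

value=9.532e-10 m^3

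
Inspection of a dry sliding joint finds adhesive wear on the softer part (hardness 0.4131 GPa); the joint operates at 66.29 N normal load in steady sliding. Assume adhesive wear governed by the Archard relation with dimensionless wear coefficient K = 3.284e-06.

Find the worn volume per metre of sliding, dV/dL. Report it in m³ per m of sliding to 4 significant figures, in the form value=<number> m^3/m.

value=5.270e-13 m^3/m

Intermediate values are displayed rounded — the algebra runs at full precision; a lone final rounding to four significant figures.
Hardness H = 0.4131 GPa = 4.131e+08 Pa.
In SI base units: W = 66.29 N, H = 4.131e+08 Pa, K = 3.284e-06.
Rate of wear dV/dL = K·W/H, so: 3.284e-06 · 66.29 / 4.131e+08 = 5.270e-13 m³/m.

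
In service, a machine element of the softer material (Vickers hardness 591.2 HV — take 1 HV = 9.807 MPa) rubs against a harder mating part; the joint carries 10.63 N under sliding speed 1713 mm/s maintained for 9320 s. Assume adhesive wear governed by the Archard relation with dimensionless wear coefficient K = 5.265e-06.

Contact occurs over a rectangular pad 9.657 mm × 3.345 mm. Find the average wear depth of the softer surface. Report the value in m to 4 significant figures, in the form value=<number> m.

value=4.771e-06 m

Intermediate values appear rounded. All working math keeps full precision; one final rounding, at 4 significant digits.
Convert: Sliding speed v = 1713 mm/s = 1.713 m/s. Distance covered L = v·t = 1.713 m/s × 9320 s = 1.597e+04 m.
Convert: Hardness H = 591.2 HV × 9.807 MPa/HV = 5798 MPa = 5.798e+09 Pa.
Convert: Pad sides 9.657 mm × 3.345 mm = 0.009657 m × 0.003345 m. Contact area A = 0.009657 m × 0.003345 m = 3.230e-05 m².
In SI base units, W = 10.63 N, H = 5.798e+09 Pa, K = 5.265e-06.
Wear volume V = K·W·L/H = 5.265e-06 · 10.63 · 1.597e+04 / 5.798e+09 = 1.541e-10 m³.
Mean depth h = V/A = 1.541e-10 / 3.230e-05 = 4.771e-06 m.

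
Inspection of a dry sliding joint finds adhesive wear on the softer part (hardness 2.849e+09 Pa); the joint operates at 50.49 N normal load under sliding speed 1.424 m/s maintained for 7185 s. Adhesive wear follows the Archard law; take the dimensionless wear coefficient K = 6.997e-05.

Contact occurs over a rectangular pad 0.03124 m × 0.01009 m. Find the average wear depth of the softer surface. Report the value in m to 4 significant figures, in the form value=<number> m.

value=4.025e-05 m

Intermediates are printed rounded — each operation carries full float precision — a single final rounding to 4 significant figures.
Distance L = v·t = 1.424 m/s × 7185 s = 1.023e+04 m.
Contact area A = 0.03124 m × 0.01009 m = 3.152e-04 m².
SI base units throughout: W = 50.49 N, H = 2.849e+09 Pa, K = 6.997e-05.
Wear volume V = K·W·L/H = 6.997e-05 · 50.49 · 1.023e+04 / 2.849e+09 = 1.269e-08 m³.
Depth of wear h = V/A = 1.269e-08 / 3.152e-04 = 4.025e-05 m.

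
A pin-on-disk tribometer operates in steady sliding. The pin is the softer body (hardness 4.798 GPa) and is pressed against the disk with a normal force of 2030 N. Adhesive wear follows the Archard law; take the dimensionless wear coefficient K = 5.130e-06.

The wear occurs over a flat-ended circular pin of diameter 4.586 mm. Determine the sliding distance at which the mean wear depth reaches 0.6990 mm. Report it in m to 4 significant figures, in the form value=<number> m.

Intermediate values appear rounded, and the computation maintains full precision; one last rounding, at 4 significant digits.
Convert: Hardness H = 4.798 GPa = 4.798e+09 Pa.
Convert: Pin diameter d = 4.586 mm = 0.004586 m. Contact area A = π·d²/4 = π·(0.004586 m)²/4 = 1.652e-05 m².
Convert: Depth limit h_lim = 0.6990 mm = 6.990e-04 m.
In SI base units, W = 2030 N, H = 4.798e+09 Pa, K = 5.130e-06.
Wearable volume V_lim = h_lim·A = 6.990e-04 · 1.652e-05 = 1.155e-08 m³.
Life L = V_lim·H/(K·W) = 1.155e-08 · 4.798e+09 / (5.130e-06 · 2030) = 5320 m.

value=5320 m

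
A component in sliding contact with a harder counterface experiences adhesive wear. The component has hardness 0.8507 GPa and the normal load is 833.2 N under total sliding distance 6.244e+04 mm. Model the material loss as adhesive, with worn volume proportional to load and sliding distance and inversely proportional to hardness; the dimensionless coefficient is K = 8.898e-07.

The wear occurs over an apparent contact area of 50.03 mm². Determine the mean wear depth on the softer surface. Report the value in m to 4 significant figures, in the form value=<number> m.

The intermediates are printed rounded. All working math runs at full float precision; rounded once at the end to four significant digits.
Convert: Path length L = 6.244e+04 mm = 62.44 m.
Convert: Hardness H = 0.8507 GPa = 8.507e+08 Pa.
Convert: Contact area A = 50.03 mm² = 5.003e-05 m².
SI base units throughout: W = 833.2 N, H = 8.507e+08 Pa, K = 8.898e-07.
Archard relation: V = K·W·L/H = 8.898e-07 · 833.2 · 62.44 / 8.507e+08 = 5.442e-11 m³.
Mean wear depth h = V/A = 5.442e-11 / 5.003e-05 = 1.088e-06 m.

value=1.088e-06 m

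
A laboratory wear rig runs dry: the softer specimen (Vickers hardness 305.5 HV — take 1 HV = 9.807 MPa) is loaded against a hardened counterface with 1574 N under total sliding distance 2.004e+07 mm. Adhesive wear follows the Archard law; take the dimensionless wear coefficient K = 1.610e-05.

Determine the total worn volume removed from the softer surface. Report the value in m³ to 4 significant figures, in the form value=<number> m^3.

value=1.695e-07 m^3

Each operation keeps full float precision, and quoted intermediates are rounded; a lone final rounding: four significant figures.
The distance L = 2.004e+07 mm = 2.004e+04 m.
Hardness H = 305.5 HV × 9.807 MPa/HV = 2996 MPa = 2.996e+09 Pa.
Working in SI base units: W = 1574 N, H = 2.996e+09 Pa, K = 1.610e-05.
Archard relation: V = K·W·L/H = 1.610e-05 · 1574 · 2.004e+04 / 2.996e+09 = 1.695e-07 m³.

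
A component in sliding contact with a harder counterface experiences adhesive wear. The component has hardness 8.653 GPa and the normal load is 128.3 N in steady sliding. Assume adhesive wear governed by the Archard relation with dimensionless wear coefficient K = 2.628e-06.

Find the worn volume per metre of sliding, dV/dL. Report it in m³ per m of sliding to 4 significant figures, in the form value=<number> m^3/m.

The computation maintains full precision, and intermediates are shown rounded; rounded just once: four significant figures.
Hardness H = 8.653 GPa = 8.653e+09 Pa.
As SI base values: W = 128.3 N, H = 8.653e+09 Pa, K = 2.628e-06.
The wear rate dV/dL = K·W/H, so: 2.628e-06 · 128.3 / 8.653e+09 = 3.897e-14 m³/m.

value=3.897e-14 m^3/m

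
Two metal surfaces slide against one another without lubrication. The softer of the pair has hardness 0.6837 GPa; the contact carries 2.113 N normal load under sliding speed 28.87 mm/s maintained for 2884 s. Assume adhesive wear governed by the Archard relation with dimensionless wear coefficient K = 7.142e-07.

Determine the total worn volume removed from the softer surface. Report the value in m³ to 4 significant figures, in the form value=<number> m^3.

The intermediates are printed rounded; the computation keeps exact precision — rounded once at the end: four significant digits.
Convert: Sliding speed v = 28.87 mm/s = 0.02887 m/s. The distance L = v·t = 0.02887 m/s × 2884 s = 83.26 m.
Convert: Hardness H = 0.6837 GPa = 6.837e+08 Pa.
SI base units throughout: W = 2.113 N, H = 6.837e+08 Pa, K = 7.142e-07.
Volume removed: V = K·W·L/H = 7.142e-07 · 2.113 · 83.26 / 6.837e+08 = 1.838e-13 m³.

value=1.838e-13 m^3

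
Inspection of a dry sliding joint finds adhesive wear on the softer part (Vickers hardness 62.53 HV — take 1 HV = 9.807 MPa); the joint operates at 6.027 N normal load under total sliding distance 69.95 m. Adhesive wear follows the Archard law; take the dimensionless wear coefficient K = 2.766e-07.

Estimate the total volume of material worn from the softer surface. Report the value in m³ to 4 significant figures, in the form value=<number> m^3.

Intermediates are shown rounded, and every step keeps full precision; rounded just once, at four significant figures.
Hardness H = 62.53 HV × 9.807 MPa/HV = 613.2 MPa = 6.132e+08 Pa.
In SI base units, W = 6.027 N, H = 6.132e+08 Pa, K = 2.766e-07.
Volume removed: V = K·W·L/H = 2.766e-07 · 6.027 · 69.95 / 6.132e+08 = 1.902e-13 m³.

value=1.902e-13 m^3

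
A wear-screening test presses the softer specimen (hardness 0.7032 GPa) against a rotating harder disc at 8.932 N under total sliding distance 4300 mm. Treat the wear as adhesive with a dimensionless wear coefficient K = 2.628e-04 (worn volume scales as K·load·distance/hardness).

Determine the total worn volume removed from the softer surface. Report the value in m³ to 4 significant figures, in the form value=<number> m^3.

value=1.435e-11 m^3

All arithmetic holds full precision — printed values are rounded, and rounded once at the end, at four significant digits.
Convert: Sliding distance L = 4300 mm = 4.300 m.
Convert: Hardness H = 0.7032 GPa = 7.032e+08 Pa.
Expressed in SI base units: W = 8.932 N, H = 7.032e+08 Pa, K = 2.628e-04.
The Archard volume V = K·W·L/H = 2.628e-04 · 8.932 · 4.300 / 7.032e+08 = 1.435e-11 m³.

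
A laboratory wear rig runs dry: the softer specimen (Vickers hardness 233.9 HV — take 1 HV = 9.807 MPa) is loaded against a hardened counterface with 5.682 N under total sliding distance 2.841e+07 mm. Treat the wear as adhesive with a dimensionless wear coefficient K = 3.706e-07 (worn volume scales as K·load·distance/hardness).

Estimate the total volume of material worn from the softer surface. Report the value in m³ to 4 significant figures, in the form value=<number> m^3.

The intermediates are printed rounded. Every step carries exact precision — one final rounding to 4 significant digits.
Convert: Path length L = 2.841e+07 mm = 2.841e+04 m.
Convert: Hardness H = 233.9 HV × 9.807 MPa/HV = 2294 MPa = 2.294e+09 Pa.
SI base units throughout: W = 5.682 N, H = 2.294e+09 Pa, K = 3.706e-07.
The Archard volume V = K·W·L/H = 3.706e-07 · 5.682 · 2.841e+04 / 2.294e+09 = 2.608e-11 m³.

value=2.608e-11 m^3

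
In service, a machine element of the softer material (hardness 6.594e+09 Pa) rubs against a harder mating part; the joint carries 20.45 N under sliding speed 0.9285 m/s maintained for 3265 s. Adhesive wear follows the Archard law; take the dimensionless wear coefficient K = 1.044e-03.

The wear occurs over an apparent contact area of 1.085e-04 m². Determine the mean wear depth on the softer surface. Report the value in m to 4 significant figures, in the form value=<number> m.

The algebra maintains full float precision — intermediates appear rounded; rounded just once to four significant digits.
Convert: Distance L = v·t = 0.9285 m/s × 3265 s = 3032 m.
In SI base units: W = 20.45 N, H = 6.594e+09 Pa, K = 1.044e-03.
By Archard's law, V = K·W·L/H = 1.044e-03 · 20.45 · 3032 / 6.594e+09 = 9.815e-09 m³.
Mean wear depth h = V/A = 9.815e-09 / 1.085e-04 = 9.046e-05 m.

value=9.046e-05 m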